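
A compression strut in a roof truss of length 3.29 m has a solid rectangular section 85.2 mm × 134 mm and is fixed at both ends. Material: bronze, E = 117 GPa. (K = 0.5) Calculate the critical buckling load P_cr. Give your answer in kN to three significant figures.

P_cr ≈ 2950 kN

Buckling occurs about the weak axis: I_min = h·b³/12 with b = 85.2 mm (the shorter side).
I_min = 134×85.2³/12 = 6.906×10^6 mm⁴
I = 6.906×10^6 mm⁴ = 6.906×10^-6 m⁴
Effective length L_e = K·L = 0.5 × 3.29 = 1.645 m
P_cr = π²EI / L_e² = π² × 117×10⁹ × 6.906×10^-6 / 1.645² = 2.947×10^6 N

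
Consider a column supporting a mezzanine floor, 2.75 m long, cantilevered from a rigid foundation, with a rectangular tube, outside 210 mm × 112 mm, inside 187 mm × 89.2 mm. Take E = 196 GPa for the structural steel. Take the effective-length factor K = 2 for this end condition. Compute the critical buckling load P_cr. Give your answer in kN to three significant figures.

Weak-axis I_min = (h_o·b_o³ − h_i·b_i³)/12 with b_o = 112, b_i = 89.20 mm (shorter outer/inner sides).
I_min = (210×112³ − 187.0×89.20³)/12 = 1.353×10^7 mm⁴
I = 1.353×10^7 mm⁴ = 1.353×10^-5 m⁴
Effective length L_e = K·L = 2 × 2.75 = 5.500 m
P_cr = π²EI / L_e² = π² × 196×10⁹ × 1.353×10^-5 / 5.500² = 8.650×10^5 N

P_cr ≈ 865 kN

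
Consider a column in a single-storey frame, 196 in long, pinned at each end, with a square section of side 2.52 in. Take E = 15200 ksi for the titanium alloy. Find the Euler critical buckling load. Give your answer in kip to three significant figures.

P_cr ≈ 13.1 kip

I = a⁴/12 = 2.52⁴/12 = 3.361 in⁴
Effective length L_e = K·L = 1 × 196 = 196.0 in
P_cr = π²EI / L_e² = π² × 15200×10³ × 3.361 / 196.0² = 1.312×10^4 lb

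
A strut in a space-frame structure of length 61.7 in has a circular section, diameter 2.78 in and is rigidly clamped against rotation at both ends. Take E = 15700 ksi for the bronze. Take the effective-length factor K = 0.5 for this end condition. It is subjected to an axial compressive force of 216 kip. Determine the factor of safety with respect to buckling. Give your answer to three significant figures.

I = πd⁴/64 = π×2.78⁴/64 = 2.932 in⁴
Effective length L_e = K·L = 0.5 × 61.7 = 30.85 in
P_cr = π²EI / L_e² = π² × 15700×10³ × 2.932 / 30.85² = 4.774×10^5 lb
Factor of safety n = P_cr / P = 477.35 / 216 = 2.21

n ≈ 2.21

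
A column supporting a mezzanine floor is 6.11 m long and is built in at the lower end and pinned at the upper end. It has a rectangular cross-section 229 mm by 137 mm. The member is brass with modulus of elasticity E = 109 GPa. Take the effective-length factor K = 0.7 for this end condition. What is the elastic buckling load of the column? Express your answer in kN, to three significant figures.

P_cr ≈ 2890 kN

Buckling occurs about the weak axis: I_min = h·b³/12 with b = 137 mm (the shorter side).
I_min = 229×137³/12 = 4.907×10^7 mm⁴
I = 4.907×10^7 mm⁴ = 4.907×10^-5 m⁴
Effective length L_e = K·L = 0.7 × 6.11 = 4.277 m
P_cr = π²EI / L_e² = π² × 109×10⁹ × 4.907×10^-5 / 4.277² = 2.886×10^6 N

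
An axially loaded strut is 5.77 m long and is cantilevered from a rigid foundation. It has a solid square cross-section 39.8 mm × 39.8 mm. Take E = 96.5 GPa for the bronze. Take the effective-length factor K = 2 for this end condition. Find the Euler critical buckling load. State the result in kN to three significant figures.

I = a⁴/12 = 39.8⁴/12 = 2.091×10^5 mm⁴
I = 2.091×10^5 mm⁴ = 2.091×10^-7 m⁴
Effective length L_e = K·L = 2 × 5.77 = 11.54 m
P_cr = π²EI / L_e² = π² × 96.5×10⁹ × 2.091×10^-7 / 11.54² = 1.495×10^3 N

P_cr ≈ 1.50 kN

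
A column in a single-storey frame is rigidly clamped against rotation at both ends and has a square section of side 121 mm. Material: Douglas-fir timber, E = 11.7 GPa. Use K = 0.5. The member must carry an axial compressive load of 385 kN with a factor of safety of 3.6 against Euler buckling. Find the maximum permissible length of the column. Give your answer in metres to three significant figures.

L_max ≈ 2.44 m

I = a⁴/12 = 121⁴/12 = 1.786×10^7 mm⁴
I = 1.786×10^-5 m⁴
Required critical load P_cr = n·P = 3.6 × 385 = 1386 kN = 1.386×10^6 N
From P_cr = π²EI/(K·L)²:  L = (1/K)·√(π²EI/P_cr) = (1/0.5)·√(π²×1.17×10^10×1.786×10^-5/1.386×10^6)
L = 2.44 m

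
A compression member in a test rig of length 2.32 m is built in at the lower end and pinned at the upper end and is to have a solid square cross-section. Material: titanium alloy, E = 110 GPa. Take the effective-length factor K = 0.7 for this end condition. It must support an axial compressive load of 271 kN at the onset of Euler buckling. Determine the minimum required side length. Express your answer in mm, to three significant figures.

a ≈ 53.0 mm

L_e = K·L = 0.7 × 2.32 = 1.624 m
Required I = P_cr·L_e²/(π²E) = 2.710×10^5 × 1.624² / (π² × 1.10×10^11) = 6.583×10^-7 m⁴
I_req = 6.583×10^5 mm⁴
Solid square: I = a⁴/12  ⇒  a = (12I)^(1/4) = (12×6.583×10^5)^(1/4) = 53.0 mm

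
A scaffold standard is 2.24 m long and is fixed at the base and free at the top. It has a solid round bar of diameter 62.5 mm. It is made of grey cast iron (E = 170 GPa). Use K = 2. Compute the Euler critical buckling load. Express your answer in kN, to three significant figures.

P_cr ≈ 62.6 kN

I = πd⁴/64 = π×62.5⁴/64 = 7.490×10^5 mm⁴
I = 7.490×10^5 mm⁴ = 7.490×10^-7 m⁴
Effective length L_e = K·L = 2 × 2.24 = 4.480 m
P_cr = π²EI / L_e² = π² × 170×10⁹ × 7.490×10^-7 / 4.480² = 6.262×10^4 N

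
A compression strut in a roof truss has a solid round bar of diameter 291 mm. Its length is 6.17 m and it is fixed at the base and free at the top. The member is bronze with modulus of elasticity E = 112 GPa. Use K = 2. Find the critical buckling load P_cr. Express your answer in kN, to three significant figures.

I = πd⁴/64 = π×291⁴/64 = 3.520×10^8 mm⁴
I = 3.520×10^8 mm⁴ = 3.520×10^-4 m⁴
Effective length L_e = K·L = 2 × 6.17 = 12.34 m
P_cr = π²EI / L_e² = π² × 112×10⁹ × 3.520×10^-4 / 12.34² = 2.555×10^6 N

P_cr ≈ 2560 kN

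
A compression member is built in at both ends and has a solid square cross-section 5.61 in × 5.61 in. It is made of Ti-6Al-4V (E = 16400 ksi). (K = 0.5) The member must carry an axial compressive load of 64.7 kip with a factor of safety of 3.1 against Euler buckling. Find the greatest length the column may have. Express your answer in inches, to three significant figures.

L_max ≈ 516 in

I = a⁴/12 = 5.61⁴/12 = 82.54 in⁴
Required critical load P_cr = n·P = 3.1 × 64.7 = 200.6 kip = 2.006×10^5 lb
From P_cr = π²EI/(K·L)²:  L = (1/K)·√(π²EI/P_cr) = (1/0.5)·√(π²×1.64×10^7×82.54/2.006×10^5)
L = 516 in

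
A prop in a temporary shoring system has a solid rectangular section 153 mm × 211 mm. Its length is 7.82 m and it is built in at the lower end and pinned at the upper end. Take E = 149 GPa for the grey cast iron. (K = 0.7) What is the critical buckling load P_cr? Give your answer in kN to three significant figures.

P_cr ≈ 3090 kN

Buckling occurs about the weak axis: I_min = h·b³/12 with b = 153 mm (the shorter side).
I_min = 211×153³/12 = 6.298×10^7 mm⁴
I = 6.298×10^7 mm⁴ = 6.298×10^-5 m⁴
Effective length L_e = K·L = 0.7 × 7.82 = 5.474 m
P_cr = π²EI / L_e² = π² × 149×10⁹ × 6.298×10^-5 / 5.474² = 3.091×10^6 N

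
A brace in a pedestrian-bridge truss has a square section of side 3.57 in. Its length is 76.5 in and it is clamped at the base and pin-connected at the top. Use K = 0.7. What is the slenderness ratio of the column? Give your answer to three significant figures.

For a square r = a/√12 = 3.57/√12 = 1.031 in
L_e = K·L = 0.7 × 76.5 = 53.55 in
λ = L_e / r_min = 53.550 / 1.031 = 52.0

λ ≈ 52.0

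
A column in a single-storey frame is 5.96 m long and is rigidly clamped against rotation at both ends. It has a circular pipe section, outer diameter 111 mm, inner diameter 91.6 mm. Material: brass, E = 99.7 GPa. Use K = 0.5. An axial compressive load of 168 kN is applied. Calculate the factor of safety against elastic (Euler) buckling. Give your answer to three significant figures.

d_o = 111 mm, d_i = 91.6 mm
I = π(d_o⁴ − d_i⁴)/64 = π(111⁴ − 91.60⁴)/64 = 3.996×10^6 mm⁴
I = 3.996×10^6 mm⁴ = 3.996×10^-6 m⁴
Effective length L_e = K·L = 0.5 × 5.96 = 2.980 m
P_cr = π²EI / L_e² = π² × 99.7×10⁹ × 3.996×10^-6 / 2.980² = 4.428×10^5 N
Factor of safety n = P_cr / P = 442.78 / 168 = 2.64

n ≈ 2.64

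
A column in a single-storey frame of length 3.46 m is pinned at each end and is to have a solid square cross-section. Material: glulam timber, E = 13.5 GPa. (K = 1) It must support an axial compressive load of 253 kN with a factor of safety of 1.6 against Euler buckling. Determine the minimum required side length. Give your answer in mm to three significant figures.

Required P_cr = n·P = 1.6 × 253 = 404.8 kN
L_e = K·L = 1 × 3.46 = 3.460 m
Required I = P_cr·L_e²/(π²E) = 4.048×10^5 × 3.460² / (π² × 1.35×10^10) = 3.637×10^-5 m⁴
I_req = 3.637×10^7 mm⁴
Solid square: I = a⁴/12  ⇒  a = (12I)^(1/4) = (12×3.637×10^7)^(1/4) = 145 mm

a ≈ 145 mm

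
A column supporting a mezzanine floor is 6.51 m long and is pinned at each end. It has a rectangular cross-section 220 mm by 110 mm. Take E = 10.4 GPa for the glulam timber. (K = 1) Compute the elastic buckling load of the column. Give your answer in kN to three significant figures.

Buckling occurs about the weak axis: I_min = h·b³/12 with b = 110 mm (the shorter side).
I_min = 220×110³/12 = 2.440×10^7 mm⁴
I = 2.440×10^7 mm⁴ = 2.440×10^-5 m⁴
Effective length L_e = K·L = 1 × 6.51 = 6.510 m
P_cr = π²EI / L_e² = π² × 10.4×10⁹ × 2.440×10^-5 / 6.510² = 5.910×10^4 N

P_cr ≈ 59.1 kN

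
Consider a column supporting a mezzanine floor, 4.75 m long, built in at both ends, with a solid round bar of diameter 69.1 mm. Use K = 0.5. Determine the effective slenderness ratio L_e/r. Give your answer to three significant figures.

I = πd⁴/64 = π×69.1⁴/64 = 1.119×10^6 mm⁴
A = 3.750×10^3 mm²;  r_min = √(I/A) = √(1.119×10^6/3.750×10^3) = 17.27 mm
L_e = K·L = 0.5 × 4.75 m = 2.375 m = 2375.0 mm
λ = L_e / r_min = 2375.0 / 17.27 = 137

λ ≈ 137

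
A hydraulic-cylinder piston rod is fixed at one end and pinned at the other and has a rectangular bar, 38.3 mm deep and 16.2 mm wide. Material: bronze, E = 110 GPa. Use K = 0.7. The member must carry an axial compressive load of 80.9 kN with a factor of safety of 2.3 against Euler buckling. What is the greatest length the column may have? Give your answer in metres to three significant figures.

L_max ≈ 0.402 m

Buckling occurs about the weak axis: I_min = h·b³/12 with b = 16.2 mm (the shorter side).
I_min = 38.3×16.2³/12 = 1.357×10^4 mm⁴
I = 1.357×10^-8 m⁴
Required critical load P_cr = n·P = 2.3 × 80.9 = 186.1 kN = 1.861×10^5 N
From P_cr = π²EI/(K·L)²:  L = (1/K)·√(π²EI/P_cr) = (1/0.7)·√(π²×1.10×10^11×1.357×10^-8/1.861×10^5)
L = 0.402 m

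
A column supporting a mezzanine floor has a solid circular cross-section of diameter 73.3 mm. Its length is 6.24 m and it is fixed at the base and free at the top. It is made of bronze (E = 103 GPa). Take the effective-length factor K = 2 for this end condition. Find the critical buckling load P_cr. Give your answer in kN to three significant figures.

I = πd⁴/64 = π×73.3⁴/64 = 1.417×10^6 mm⁴
I = 1.417×10^6 mm⁴ = 1.417×10^-6 m⁴
Effective length L_e = K·L = 2 × 6.24 = 12.48 m
P_cr = π²EI / L_e² = π² × 103×10⁹ × 1.417×10^-6 / 12.48² = 9.249×10^3 N

P_cr ≈ 9.25 kN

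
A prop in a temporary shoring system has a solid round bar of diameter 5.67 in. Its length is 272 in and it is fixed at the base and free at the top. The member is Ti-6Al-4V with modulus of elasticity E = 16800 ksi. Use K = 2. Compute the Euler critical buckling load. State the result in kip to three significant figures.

P_cr ≈ 28.4 kip

I = πd⁴/64 = π×5.67⁴/64 = 50.73 in⁴
Effective length L_e = K·L = 2 × 272 = 544.0 in
P_cr = π²EI / L_e² = π² × 16800×10³ × 50.73 / 544.0² = 2.843×10^4 lb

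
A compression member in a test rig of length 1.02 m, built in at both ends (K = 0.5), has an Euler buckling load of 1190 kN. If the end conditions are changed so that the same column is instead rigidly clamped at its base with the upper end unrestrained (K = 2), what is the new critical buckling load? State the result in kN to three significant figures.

P_cr ≈ 74.4 kN

P_cr ∝ 1/K², so P_cr,new = P_cr,old × (K_old/K_new)² = 1190 × (0.5/2)²
= 1190 × 0.06250 = 74.4 kN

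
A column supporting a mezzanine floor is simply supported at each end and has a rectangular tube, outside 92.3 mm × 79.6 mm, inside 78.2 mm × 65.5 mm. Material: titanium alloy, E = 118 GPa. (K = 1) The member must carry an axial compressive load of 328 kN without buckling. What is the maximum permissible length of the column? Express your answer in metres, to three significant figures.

L_max ≈ 2.70 m

Weak-axis I_min = (h_o·b_o³ − h_i·b_i³)/12 with b_o = 79.6, b_i = 65.50 mm (shorter outer/inner sides).
I_min = (92.3×79.6³ − 78.20×65.50³)/12 = 2.048×10^6 mm⁴
I = 2.048×10^-6 m⁴
At the buckling limit P_cr = P = 3.280×10^5 N
From P_cr = π²EI/(K·L)²:  L = (1/K)·√(π²EI/P_cr) = (1/1)·√(π²×1.18×10^11×2.048×10^-6/3.280×10^5)
L = 2.70 m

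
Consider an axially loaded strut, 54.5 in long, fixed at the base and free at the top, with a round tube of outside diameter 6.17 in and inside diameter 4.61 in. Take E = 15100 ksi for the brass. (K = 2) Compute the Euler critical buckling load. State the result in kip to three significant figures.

P_cr ≈ 614 kip

d_o = 6.17 in, d_i = 4.61 in
I = π(d_o⁴ − d_i⁴)/64 = π(6.17⁴ − 4.610⁴)/64 = 48.97 in⁴
Effective length L_e = K·L = 2 × 54.5 = 109.0 in
P_cr = π²EI / L_e² = π² × 15100×10³ × 48.97 / 109.0² = 6.143×10^5 lb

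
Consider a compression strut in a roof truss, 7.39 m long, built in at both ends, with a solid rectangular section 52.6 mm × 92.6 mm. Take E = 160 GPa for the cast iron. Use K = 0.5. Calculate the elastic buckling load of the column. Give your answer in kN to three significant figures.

Buckling occurs about the weak axis: I_min = h·b³/12 with b = 52.6 mm (the shorter side).
I_min = 92.6×52.6³/12 = 1.123×10^6 mm⁴
I = 1.123×10^6 mm⁴ = 1.123×10^-6 m⁴
Effective length L_e = K·L = 0.5 × 7.39 = 3.695 m
P_cr = π²EI / L_e² = π² × 160×10⁹ × 1.123×10^-6 / 3.695² = 1.299×10^5 N

P_cr ≈ 130 kN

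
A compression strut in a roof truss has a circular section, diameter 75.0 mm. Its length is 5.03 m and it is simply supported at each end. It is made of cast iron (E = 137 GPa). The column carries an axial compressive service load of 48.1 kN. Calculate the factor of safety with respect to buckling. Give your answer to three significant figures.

I = πd⁴/64 = π×75.0⁴/64 = 1.553×10^6 mm⁴
I = 1.553×10^6 mm⁴ = 1.553×10^-6 m⁴
Effective length L_e = K·L = 1 × 5.03 = 5.030 m
P_cr = π²EI / L_e² = π² × 137×10⁹ × 1.553×10^-6 / 5.030² = 8.300×10^4 N
Factor of safety n = P_cr / P = 83.004 / 48.1 = 1.73

n ≈ 1.73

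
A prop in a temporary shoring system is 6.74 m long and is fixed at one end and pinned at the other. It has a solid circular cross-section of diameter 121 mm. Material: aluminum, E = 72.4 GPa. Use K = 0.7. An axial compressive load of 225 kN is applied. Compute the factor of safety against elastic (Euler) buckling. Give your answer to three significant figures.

I = πd⁴/64 = π×121⁴/64 = 1.052×10^7 mm⁴
I = 1.052×10^7 mm⁴ = 1.052×10^-5 m⁴
Effective length L_e = K·L = 0.7 × 6.74 = 4.718 m
P_cr = π²EI / L_e² = π² × 72.4×10⁹ × 1.052×10^-5 / 4.718² = 3.378×10^5 N
Factor of safety n = P_cr / P = 337.78 / 225 = 1.50

n ≈ 1.50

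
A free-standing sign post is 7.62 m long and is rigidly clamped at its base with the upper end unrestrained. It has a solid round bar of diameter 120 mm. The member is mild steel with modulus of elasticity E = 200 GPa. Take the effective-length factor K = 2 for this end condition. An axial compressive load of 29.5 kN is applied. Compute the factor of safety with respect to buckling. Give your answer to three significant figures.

I = πd⁴/64 = π×120⁴/64 = 1.018×10^7 mm⁴
I = 1.018×10^7 mm⁴ = 1.018×10^-5 m⁴
Effective length L_e = K·L = 2 × 7.62 = 15.24 m
P_cr = π²EI / L_e² = π² × 200×10⁹ × 1.018×10^-5 / 15.24² = 8.651×10^4 N
Factor of safety n = P_cr / P = 86.508 / 29.5 = 2.93

n ≈ 2.93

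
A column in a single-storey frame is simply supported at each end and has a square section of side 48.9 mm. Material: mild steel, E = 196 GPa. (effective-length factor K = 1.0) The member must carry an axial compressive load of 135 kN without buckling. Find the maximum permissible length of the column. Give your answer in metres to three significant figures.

L_max ≈ 2.61 m

I = a⁴/12 = 48.9⁴/12 = 4.765×10^5 mm⁴
I = 4.765×10^-7 m⁴
At the buckling limit P_cr = P = 1.350×10^5 N
From P_cr = π²EI/(K·L)²:  L = (1/K)·√(π²EI/P_cr) = (1/1)·√(π²×1.96×10^11×4.765×10^-7/1.350×10^5)
L = 2.61 m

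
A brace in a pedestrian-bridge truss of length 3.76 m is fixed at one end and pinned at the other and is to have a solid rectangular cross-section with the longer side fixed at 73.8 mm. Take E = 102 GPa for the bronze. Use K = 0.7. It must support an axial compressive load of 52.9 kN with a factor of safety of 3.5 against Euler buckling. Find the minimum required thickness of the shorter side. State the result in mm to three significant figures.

Required P_cr = n·P = 3.5 × 52.9 = 185.2 kN
L_e = K·L = 0.7 × 3.76 = 2.632 m
Required I = P_cr·L_e²/(π²E) = 1.851×10^5 × 2.632² / (π² × 1.02×10^11) = 1.274×10^-6 m⁴
I_req = 1.274×10^6 mm⁴
Rectangle, weak axis: I_min = h·b³/12 with h = 73.8 mm fixed  ⇒  b = (12I/h)^(1/3) = 59.2 mm

b ≈ 59.2 mm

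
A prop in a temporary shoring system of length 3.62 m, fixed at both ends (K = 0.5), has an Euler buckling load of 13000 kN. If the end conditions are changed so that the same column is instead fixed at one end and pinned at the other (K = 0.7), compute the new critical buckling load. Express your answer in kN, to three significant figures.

P_cr ∝ 1/K², so P_cr,new = P_cr,old × (K_old/K_new)² = 13000 × (0.5/0.7)²
= 13000 × 0.5102 = 6630 kN

P_cr ≈ 6630 kN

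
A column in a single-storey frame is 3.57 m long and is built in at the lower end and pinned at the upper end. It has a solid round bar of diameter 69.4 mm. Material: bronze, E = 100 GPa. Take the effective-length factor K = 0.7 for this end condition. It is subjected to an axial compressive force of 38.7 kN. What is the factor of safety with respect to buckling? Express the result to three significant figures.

n ≈ 4.65

I = πd⁴/64 = π×69.4⁴/64 = 1.139×10^6 mm⁴
I = 1.139×10^6 mm⁴ = 1.139×10^-6 m⁴
Effective length L_e = K·L = 0.7 × 3.57 = 2.499 m
P_cr = π²EI / L_e² = π² × 100×10⁹ × 1.139×10^-6 / 2.499² = 1.800×10^5 N
Factor of safety n = P_cr / P = 179.96 / 38.7 = 4.65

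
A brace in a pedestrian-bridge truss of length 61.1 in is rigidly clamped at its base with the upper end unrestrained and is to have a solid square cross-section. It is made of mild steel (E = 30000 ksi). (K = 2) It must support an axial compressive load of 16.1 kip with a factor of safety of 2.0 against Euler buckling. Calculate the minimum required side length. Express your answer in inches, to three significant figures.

Required P_cr = n·P = 2.0 × 16.1 = 32.20 kip
L_e = K·L = 2 × 61.1 = 122.2 in
Required I = P_cr·L_e²/(π²E) = 3.220×10^4 × 122.2² / (π² × 3.00×10^7) = 1.624 in⁴
Solid square: I = a⁴/12  ⇒  a = (12I)^(1/4) = (12×1.624)^(1/4) = 2.10 in

a ≈ 2.10 in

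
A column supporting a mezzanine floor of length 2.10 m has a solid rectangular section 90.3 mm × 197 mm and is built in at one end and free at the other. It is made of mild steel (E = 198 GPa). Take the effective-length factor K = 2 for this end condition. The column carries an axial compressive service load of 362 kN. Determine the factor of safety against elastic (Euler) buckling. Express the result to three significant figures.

n ≈ 3.70

Buckling occurs about the weak axis: I_min = h·b³/12 with b = 90.3 mm (the shorter side).
I_min = 197×90.3³/12 = 1.209×10^7 mm⁴
I = 1.209×10^7 mm⁴ = 1.209×10^-5 m⁴
Effective length L_e = K·L = 2 × 2.10 = 4.200 m
P_cr = π²EI / L_e² = π² × 198×10⁹ × 1.209×10^-5 / 4.200² = 1.339×10^6 N
Factor of safety n = P_cr / P = 1339.1 / 362 = 3.70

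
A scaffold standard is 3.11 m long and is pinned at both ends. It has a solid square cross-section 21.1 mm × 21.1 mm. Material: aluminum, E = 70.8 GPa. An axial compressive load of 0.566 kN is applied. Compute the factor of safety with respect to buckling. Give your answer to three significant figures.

n ≈ 2.11

I = a⁴/12 = 21.1⁴/12 = 1.652×10^4 mm⁴
I = 1.652×10^4 mm⁴ = 1.652×10^-8 m⁴
Effective length L_e = K·L = 1 × 3.11 = 3.110 m
P_cr = π²EI / L_e² = π² × 70.8×10⁹ × 1.652×10^-8 / 3.110² = 1.193×10^3 N
Factor of safety n = P_cr / P = 1.1933 / 0.566 = 2.11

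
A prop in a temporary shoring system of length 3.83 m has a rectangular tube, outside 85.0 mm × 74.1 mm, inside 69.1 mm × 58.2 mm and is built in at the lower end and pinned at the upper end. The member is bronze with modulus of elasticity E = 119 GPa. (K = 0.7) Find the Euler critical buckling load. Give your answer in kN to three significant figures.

P_cr ≈ 285 kN

Weak-axis I_min = (h_o·b_o³ − h_i·b_i³)/12 with b_o = 74.1, b_i = 58.20 mm (shorter outer/inner sides).
I_min = (85.0×74.1³ − 69.10×58.20³)/12 = 1.747×10^6 mm⁴
I = 1.747×10^6 mm⁴ = 1.747×10^-6 m⁴
Effective length L_e = K·L = 0.7 × 3.83 = 2.681 m
P_cr = π²EI / L_e² = π² × 119×10⁹ × 1.747×10^-6 / 2.681² = 2.854×10^5 N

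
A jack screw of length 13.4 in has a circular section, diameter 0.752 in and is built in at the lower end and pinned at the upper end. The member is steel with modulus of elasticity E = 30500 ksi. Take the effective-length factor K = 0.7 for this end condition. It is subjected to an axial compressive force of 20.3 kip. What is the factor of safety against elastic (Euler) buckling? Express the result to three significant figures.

I = πd⁴/64 = π×0.752⁴/64 = 1.570×10^-2 in⁴
Effective length L_e = K·L = 0.7 × 13.4 = 9.380 in
P_cr = π²EI / L_e² = π² × 30500×10³ × 1.570×10^-2 / 9.380² = 5.371×10^4 lb
Factor of safety n = P_cr / P = 53.708 / 20.3 = 2.65

n ≈ 2.65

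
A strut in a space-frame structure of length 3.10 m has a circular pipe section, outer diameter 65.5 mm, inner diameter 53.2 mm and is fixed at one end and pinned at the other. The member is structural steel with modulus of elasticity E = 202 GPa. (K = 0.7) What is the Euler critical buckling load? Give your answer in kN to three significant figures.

d_o = 65.5 mm, d_i = 53.2 mm
I = π(d_o⁴ − d_i⁴)/64 = π(65.5⁴ − 53.20⁴)/64 = 5.103×10^5 mm⁴
I = 5.103×10^5 mm⁴ = 5.103×10^-7 m⁴
Effective length L_e = K·L = 0.7 × 3.10 = 2.170 m
P_cr = π²EI / L_e² = π² × 202×10⁹ × 5.103×10^-7 / 2.170² = 2.161×10^5 N

P_cr ≈ 216 kN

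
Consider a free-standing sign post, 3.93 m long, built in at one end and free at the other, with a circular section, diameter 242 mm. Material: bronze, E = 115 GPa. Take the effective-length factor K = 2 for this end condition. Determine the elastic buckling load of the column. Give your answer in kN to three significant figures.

P_cr ≈ 3090 kN

I = πd⁴/64 = π×242⁴/64 = 1.684×10^8 mm⁴
I = 1.684×10^8 mm⁴ = 1.684×10^-4 m⁴
Effective length L_e = K·L = 2 × 3.93 = 7.860 m
P_cr = π²EI / L_e² = π² × 115×10⁹ × 1.684×10^-4 / 7.860² = 3.093×10^6 N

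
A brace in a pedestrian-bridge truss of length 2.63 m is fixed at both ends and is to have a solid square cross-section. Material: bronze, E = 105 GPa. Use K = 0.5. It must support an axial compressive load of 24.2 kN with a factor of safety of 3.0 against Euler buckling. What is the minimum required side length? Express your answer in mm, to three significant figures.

a ≈ 34.7 mm

Required P_cr = n·P = 3.0 × 24.2 = 72.60 kN
L_e = K·L = 0.5 × 2.63 = 1.315 m
Required I = P_cr·L_e²/(π²E) = 7.260×10^4 × 1.315² / (π² × 1.05×10^11) = 1.211×10^-7 m⁴
I_req = 1.211×10^5 mm⁴
Solid square: I = a⁴/12  ⇒  a = (12I)^(1/4) = (12×1.211×10^5)^(1/4) = 34.7 mm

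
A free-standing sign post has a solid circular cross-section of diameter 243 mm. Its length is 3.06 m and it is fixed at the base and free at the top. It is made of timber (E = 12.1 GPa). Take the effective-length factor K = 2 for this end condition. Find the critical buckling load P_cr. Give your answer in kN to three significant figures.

P_cr ≈ 546 kN

I = πd⁴/64 = π×243⁴/64 = 1.712×10^8 mm⁴
I = 1.712×10^8 mm⁴ = 1.712×10^-4 m⁴
Effective length L_e = K·L = 2 × 3.06 = 6.120 m
P_cr = π²EI / L_e² = π² × 12.1×10⁹ × 1.712×10^-4 / 6.120² = 5.457×10^5 N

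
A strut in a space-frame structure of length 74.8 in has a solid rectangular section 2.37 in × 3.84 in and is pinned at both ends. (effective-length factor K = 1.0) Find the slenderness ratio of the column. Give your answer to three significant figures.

For a rectangle r_min = b/√12 = 2.37/√12 = 0.6842 in
L_e = K·L = 1 × 74.8 = 74.80 in
λ = L_e / r_min = 74.800 / 0.6842 = 109

λ ≈ 109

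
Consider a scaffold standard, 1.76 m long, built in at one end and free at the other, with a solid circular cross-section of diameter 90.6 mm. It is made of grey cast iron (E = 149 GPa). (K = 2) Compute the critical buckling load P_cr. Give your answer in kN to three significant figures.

I = πd⁴/64 = π×90.6⁴/64 = 3.307×10^6 mm⁴
I = 3.307×10^6 mm⁴ = 3.307×10^-6 m⁴
Effective length L_e = K·L = 2 × 1.76 = 3.520 m
P_cr = π²EI / L_e² = π² × 149×10⁹ × 3.307×10^-6 / 3.520² = 3.925×10^5 N

P_cr ≈ 393 kN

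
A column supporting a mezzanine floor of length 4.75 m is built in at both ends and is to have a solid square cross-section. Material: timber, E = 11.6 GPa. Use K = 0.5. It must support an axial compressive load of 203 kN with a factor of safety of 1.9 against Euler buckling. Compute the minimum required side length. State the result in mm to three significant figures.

a ≈ 123 mm

Required P_cr = n·P = 1.9 × 203 = 385.7 kN
L_e = K·L = 0.5 × 4.75 = 2.375 m
Required I = P_cr·L_e²/(π²E) = 3.857×10^5 × 2.375² / (π² × 1.16×10^10) = 1.900×10^-5 m⁴
I_req = 1.900×10^7 mm⁴
Solid square: I = a⁴/12  ⇒  a = (12I)^(1/4) = (12×1.900×10^7)^(1/4) = 123 mm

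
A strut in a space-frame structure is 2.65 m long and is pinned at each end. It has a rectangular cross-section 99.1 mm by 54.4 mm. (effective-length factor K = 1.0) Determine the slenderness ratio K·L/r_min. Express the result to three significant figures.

λ ≈ 169

Buckling occurs about the weak axis: I_min = h·b³/12 with b = 54.4 mm (the shorter side).
I_min = 99.1×54.4³/12 = 1.330×10^6 mm⁴
A = 5.391×10^3 mm²;  r_min = √(I/A) = √(1.330×10^6/5.391×10^3) = 15.70 mm
L_e = K·L = 1 × 2.65 m = 2.650 m = 2650.0 mm
λ = L_e / r_min = 2650.0 / 15.70 = 169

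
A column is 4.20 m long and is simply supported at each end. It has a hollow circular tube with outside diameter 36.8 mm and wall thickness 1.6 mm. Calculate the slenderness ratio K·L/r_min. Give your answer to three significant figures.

λ ≈ 337

Inner diameter d_i = 36.8 − 2×1.6 = 33.60 mm
I = π(d_o⁴ − d_i⁴)/64 = π(36.8⁴ − 33.60⁴)/64 = 2.746×10^4 mm⁴
A = 176.9 mm²;  r_min = √(I/A) = √(2.746×10^4/176.9) = 12.46 mm
L_e = K·L = 1 × 4.20 m = 4.200 m = 4200.0 mm
λ = L_e / r_min = 4200.0 / 12.46 = 337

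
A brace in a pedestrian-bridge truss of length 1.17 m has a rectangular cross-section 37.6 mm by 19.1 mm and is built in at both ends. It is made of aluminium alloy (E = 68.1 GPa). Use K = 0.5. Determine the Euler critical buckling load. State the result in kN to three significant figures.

Buckling occurs about the weak axis: I_min = h·b³/12 with b = 19.1 mm (the shorter side).
I_min = 37.6×19.1³/12 = 2.183×10^4 mm⁴
I = 2.183×10^4 mm⁴ = 2.183×10^-8 m⁴
Effective length L_e = K·L = 0.5 × 1.17 = 0.5850 m
P_cr = π²EI / L_e² = π² × 68.1×10⁹ × 2.183×10^-8 / 0.5850² = 4.288×10^4 N

P_cr ≈ 42.9 kN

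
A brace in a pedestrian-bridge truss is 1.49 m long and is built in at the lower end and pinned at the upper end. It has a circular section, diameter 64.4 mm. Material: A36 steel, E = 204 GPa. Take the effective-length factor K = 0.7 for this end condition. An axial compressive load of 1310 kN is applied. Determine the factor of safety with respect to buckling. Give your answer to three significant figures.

n ≈ 1.19

I = πd⁴/64 = π×64.4⁴/64 = 8.443×10^5 mm⁴
I = 8.443×10^5 mm⁴ = 8.443×10^-7 m⁴
Effective length L_e = K·L = 0.7 × 1.49 = 1.043 m
P_cr = π²EI / L_e² = π² × 204×10⁹ × 8.443×10^-7 / 1.043² = 1.563×10^6 N
Factor of safety n = P_cr / P = 1562.7 / 1310 = 1.19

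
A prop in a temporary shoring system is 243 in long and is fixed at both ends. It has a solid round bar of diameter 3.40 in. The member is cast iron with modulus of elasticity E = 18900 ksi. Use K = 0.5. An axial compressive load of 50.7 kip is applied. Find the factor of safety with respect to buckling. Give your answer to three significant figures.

I = πd⁴/64 = π×3.40⁴/64 = 6.560 in⁴
Effective length L_e = K·L = 0.5 × 243 = 121.5 in
P_cr = π²EI / L_e² = π² × 18900×10³ × 6.560 / 121.5² = 8.289×10^4 lb
Factor of safety n = P_cr / P = 82.889 / 50.7 = 1.63

n ≈ 1.63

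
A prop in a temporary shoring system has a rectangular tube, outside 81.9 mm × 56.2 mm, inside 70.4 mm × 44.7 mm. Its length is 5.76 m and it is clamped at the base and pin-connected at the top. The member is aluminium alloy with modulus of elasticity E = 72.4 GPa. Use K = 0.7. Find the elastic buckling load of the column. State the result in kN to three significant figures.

Weak-axis I_min = (h_o·b_o³ − h_i·b_i³)/12 with b_o = 56.2, b_i = 44.70 mm (shorter outer/inner sides).
I_min = (81.9×56.2³ − 70.40×44.70³)/12 = 6.875×10^5 mm⁴
I = 6.875×10^5 mm⁴ = 6.875×10^-7 m⁴
Effective length L_e = K·L = 0.7 × 5.76 = 4.032 m
P_cr = π²EI / L_e² = π² × 72.4×10⁹ × 6.875×10^-7 / 4.032² = 3.022×10^4 N

P_cr ≈ 30.2 kN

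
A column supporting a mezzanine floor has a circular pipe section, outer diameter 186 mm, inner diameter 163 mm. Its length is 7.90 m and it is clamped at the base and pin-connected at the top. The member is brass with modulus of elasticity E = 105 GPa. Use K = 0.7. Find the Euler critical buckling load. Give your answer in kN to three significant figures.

P_cr ≈ 817 kN

d_o = 186 mm, d_i = 163 mm
I = π(d_o⁴ − d_i⁴)/64 = π(186⁴ − 163.0⁴)/64 = 2.410×10^7 mm⁴
I = 2.410×10^7 mm⁴ = 2.410×10^-5 m⁴
Effective length L_e = K·L = 0.7 × 7.90 = 5.530 m
P_cr = π²EI / L_e² = π² × 105×10⁹ × 2.410×10^-5 / 5.530² = 8.167×10^5 N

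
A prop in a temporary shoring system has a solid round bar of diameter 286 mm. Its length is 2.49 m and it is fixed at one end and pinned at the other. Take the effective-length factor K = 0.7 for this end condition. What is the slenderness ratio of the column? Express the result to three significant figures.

I = πd⁴/64 = π×286⁴/64 = 3.284×10^8 mm⁴
A = 6.424×10^4 mm²;  r_min = √(I/A) = √(3.284×10^8/6.424×10^4) = 71.50 mm
L_e = K·L = 0.7 × 2.49 m = 1.743 m = 1743.0 mm
λ = L_e / r_min = 1743.0 / 71.50 = 24.4

λ ≈ 24.4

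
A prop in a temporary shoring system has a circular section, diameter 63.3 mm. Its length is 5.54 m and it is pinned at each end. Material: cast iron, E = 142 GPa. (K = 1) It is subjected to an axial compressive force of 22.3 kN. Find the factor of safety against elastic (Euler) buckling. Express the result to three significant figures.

I = πd⁴/64 = π×63.3⁴/64 = 7.881×10^5 mm⁴
I = 7.881×10^5 mm⁴ = 7.881×10^-7 m⁴
Effective length L_e = K·L = 1 × 5.54 = 5.540 m
P_cr = π²EI / L_e² = π² × 142×10⁹ × 7.881×10^-7 / 5.540² = 3.599×10^4 N
Factor of safety n = P_cr / P = 35.988 / 22.3 = 1.61

n ≈ 1.61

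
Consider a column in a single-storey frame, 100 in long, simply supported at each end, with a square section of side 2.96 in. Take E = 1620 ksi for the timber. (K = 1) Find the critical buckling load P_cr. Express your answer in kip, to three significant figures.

I = a⁴/12 = 2.96⁴/12 = 6.397 in⁴
Effective length L_e = K·L = 1 × 100 = 100.0 in
P_cr = π²EI / L_e² = π² × 1620×10³ × 6.397 / 100.0² = 1.023×10^4 lb

P_cr ≈ 10.2 kip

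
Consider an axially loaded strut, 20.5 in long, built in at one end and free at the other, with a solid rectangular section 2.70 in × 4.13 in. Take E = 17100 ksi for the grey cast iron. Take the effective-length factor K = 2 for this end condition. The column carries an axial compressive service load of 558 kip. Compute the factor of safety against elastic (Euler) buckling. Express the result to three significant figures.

Buckling occurs about the weak axis: I_min = h·b³/12 with b = 2.70 in (the shorter side).
I_min = 4.13×2.70³/12 = 6.774 in⁴
Effective length L_e = K·L = 2 × 20.5 = 41.00 in
P_cr = π²EI / L_e² = π² × 17100×10³ × 6.774 / 41.00² = 6.801×10^5 lb
Factor of safety n = P_cr / P = 680.12 / 558 = 1.22

n ≈ 1.22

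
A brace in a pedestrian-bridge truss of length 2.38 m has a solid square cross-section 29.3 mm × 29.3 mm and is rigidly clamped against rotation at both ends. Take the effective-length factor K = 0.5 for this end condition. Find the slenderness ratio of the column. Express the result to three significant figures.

λ ≈ 141

I = a⁴/12 = 29.3⁴/12 = 6.142×10^4 mm⁴
A = 858.5 mm²;  r_min = √(I/A) = √(6.142×10^4/858.5) = 8.458 mm
L_e = K·L = 0.5 × 2.38 m = 1.190 m = 1190.0 mm
λ = L_e / r_min = 1190.0 / 8.458 = 141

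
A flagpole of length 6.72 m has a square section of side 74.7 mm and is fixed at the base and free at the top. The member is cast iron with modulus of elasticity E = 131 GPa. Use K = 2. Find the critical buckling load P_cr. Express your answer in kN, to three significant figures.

I = a⁴/12 = 74.7⁴/12 = 2.595×10^6 mm⁴
I = 2.595×10^6 mm⁴ = 2.595×10^-6 m⁴
Effective length L_e = K·L = 2 × 6.72 = 13.44 m
P_cr = π²EI / L_e² = π² × 131×10⁹ × 2.595×10^-6 / 13.44² = 1.857×10^4 N

P_cr ≈ 18.6 kN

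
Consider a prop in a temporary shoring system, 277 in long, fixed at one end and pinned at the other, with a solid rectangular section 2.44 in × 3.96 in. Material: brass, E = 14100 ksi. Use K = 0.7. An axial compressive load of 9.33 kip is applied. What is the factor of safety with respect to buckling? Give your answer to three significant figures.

n ≈ 1.90

Buckling occurs about the weak axis: I_min = h·b³/12 with b = 2.44 in (the shorter side).
I_min = 3.96×2.44³/12 = 4.794 in⁴
Effective length L_e = K·L = 0.7 × 277 = 193.9 in
P_cr = π²EI / L_e² = π² × 14100×10³ × 4.794 / 193.9² = 1.774×10^4 lb
Factor of safety n = P_cr / P = 17.744 / 9.33 = 1.90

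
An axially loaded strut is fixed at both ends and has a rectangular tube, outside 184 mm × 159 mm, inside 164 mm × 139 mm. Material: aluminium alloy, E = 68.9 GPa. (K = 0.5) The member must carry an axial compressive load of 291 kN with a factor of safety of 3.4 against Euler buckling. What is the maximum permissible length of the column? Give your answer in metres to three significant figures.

Weak-axis I_min = (h_o·b_o³ − h_i·b_i³)/12 with b_o = 159, b_i = 139.0 mm (shorter outer/inner sides).
I_min = (184×159³ − 164.0×139.0³)/12 = 2.493×10^7 mm⁴
I = 2.493×10^-5 m⁴
Required critical load P_cr = n·P = 3.4 × 291 = 989.4 kN = 9.894×10^5 N
From P_cr = π²EI/(K·L)²:  L = (1/K)·√(π²EI/P_cr) = (1/0.5)·√(π²×6.89×10^10×2.493×10^-5/9.894×10^5)
L = 8.28 m

L_max ≈ 8.28 m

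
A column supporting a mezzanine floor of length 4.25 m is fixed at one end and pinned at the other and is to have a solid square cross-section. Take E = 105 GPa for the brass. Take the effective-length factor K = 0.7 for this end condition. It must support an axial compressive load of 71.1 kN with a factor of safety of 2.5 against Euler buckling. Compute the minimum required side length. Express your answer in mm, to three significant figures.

a ≈ 65.3 mm

Required P_cr = n·P = 2.5 × 71.1 = 177.8 kN
L_e = K·L = 0.7 × 4.25 = 2.975 m
Required I = P_cr·L_e²/(π²E) = 1.778×10^5 × 2.975² / (π² × 1.05×10^11) = 1.518×10^-6 m⁴
I_req = 1.518×10^6 mm⁴
Solid square: I = a⁴/12  ⇒  a = (12I)^(1/4) = (12×1.518×10^6)^(1/4) = 65.3 mm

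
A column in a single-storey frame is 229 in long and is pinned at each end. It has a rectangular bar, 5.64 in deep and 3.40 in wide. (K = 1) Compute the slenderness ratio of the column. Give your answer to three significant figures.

λ ≈ 233

Buckling occurs about the weak axis: I_min = h·b³/12 with b = 3.40 in (the shorter side).
I_min = 5.64×3.40³/12 = 18.47 in⁴
A = 19.18 in²;  r_min = √(I/A) = √(18.47/19.18) = 0.9815 in
L_e = K·L = 1 × 229 = 229.0 in
λ = L_e / r_min = 229.00 / 0.9815 = 233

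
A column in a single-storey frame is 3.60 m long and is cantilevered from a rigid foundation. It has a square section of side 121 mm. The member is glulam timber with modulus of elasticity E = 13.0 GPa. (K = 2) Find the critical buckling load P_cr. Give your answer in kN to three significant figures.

I = a⁴/12 = 121⁴/12 = 1.786×10^7 mm⁴
I = 1.786×10^7 mm⁴ = 1.786×10^-5 m⁴
Effective length L_e = K·L = 2 × 3.60 = 7.200 m
P_cr = π²EI / L_e² = π² × 13.0×10⁹ × 1.786×10^-5 / 7.200² = 4.421×10^4 N

P_cr ≈ 44.2 kN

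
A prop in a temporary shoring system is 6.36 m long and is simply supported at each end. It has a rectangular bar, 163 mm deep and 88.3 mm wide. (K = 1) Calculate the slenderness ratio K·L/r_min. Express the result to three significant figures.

λ ≈ 250

For a rectangle r_min = b/√12 = 88.3/√12 = 25.49 mm
L_e = K·L = 1 × 6.36 m = 6.360 m = 6360.0 mm
λ = L_e / r_min = 6360.0 / 25.49 = 250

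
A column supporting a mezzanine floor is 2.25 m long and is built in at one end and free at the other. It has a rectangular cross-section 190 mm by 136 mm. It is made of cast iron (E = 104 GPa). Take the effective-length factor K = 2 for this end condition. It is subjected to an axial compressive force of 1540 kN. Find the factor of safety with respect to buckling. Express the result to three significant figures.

Buckling occurs about the weak axis: I_min = h·b³/12 with b = 136 mm (the shorter side).
I_min = 190×136³/12 = 3.983×10^7 mm⁴
I = 3.983×10^7 mm⁴ = 3.983×10^-5 m⁴
Effective length L_e = K·L = 2 × 2.25 = 4.500 m
P_cr = π²EI / L_e² = π² × 104×10⁹ × 3.983×10^-5 / 4.500² = 2.019×10^6 N
Factor of safety n = P_cr / P = 2018.8 / 1540 = 1.31

n ≈ 1.31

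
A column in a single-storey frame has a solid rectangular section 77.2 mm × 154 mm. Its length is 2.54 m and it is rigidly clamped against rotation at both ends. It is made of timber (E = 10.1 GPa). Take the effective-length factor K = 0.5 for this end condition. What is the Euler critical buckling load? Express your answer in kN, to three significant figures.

Buckling occurs about the weak axis: I_min = h·b³/12 with b = 77.2 mm (the shorter side).
I_min = 154×77.2³/12 = 5.905×10^6 mm⁴
I = 5.905×10^6 mm⁴ = 5.905×10^-6 m⁴
Effective length L_e = K·L = 0.5 × 2.54 = 1.270 m
P_cr = π²EI / L_e² = π² × 10.1×10⁹ × 5.905×10^-6 / 1.270² = 3.649×10^5 N

P_cr ≈ 365 kN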